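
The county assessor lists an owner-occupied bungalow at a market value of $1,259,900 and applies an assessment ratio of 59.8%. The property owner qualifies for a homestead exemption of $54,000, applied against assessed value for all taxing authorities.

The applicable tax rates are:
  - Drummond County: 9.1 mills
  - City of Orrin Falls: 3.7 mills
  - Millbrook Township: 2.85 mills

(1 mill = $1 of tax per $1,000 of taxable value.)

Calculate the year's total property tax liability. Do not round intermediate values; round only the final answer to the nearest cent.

$10,945.93

Assessed value = $1,259,900 × 0.598 = $753,420.2
Taxable value = $753,420.2 − $54,000 = $699,420.2
Drummond County: $699,420.2 × 0.0091 = $6,364.72382
City of Orrin Falls: $699,420.2 × 0.0037 = $2,587.85474
Millbrook Township: $699,420.2 × 0.00285 = $1,993.34757
Total = $6,364.72382 + $2,587.85474 + $1,993.34757 = $10,945.92613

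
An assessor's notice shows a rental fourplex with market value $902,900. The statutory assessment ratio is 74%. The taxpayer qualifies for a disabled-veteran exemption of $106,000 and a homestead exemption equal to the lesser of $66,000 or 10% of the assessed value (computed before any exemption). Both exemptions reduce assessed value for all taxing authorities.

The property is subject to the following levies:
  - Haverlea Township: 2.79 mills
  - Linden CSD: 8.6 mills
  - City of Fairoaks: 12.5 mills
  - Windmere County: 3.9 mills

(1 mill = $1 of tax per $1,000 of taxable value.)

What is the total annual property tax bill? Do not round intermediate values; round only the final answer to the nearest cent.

$13,787.90

Assessed value = $902,900 × 0.74 = $668,146
Homestead exemption = min($66,000, 10% × $668,146) = min($66,000, $66,814.6) = $66,000 (dollar cap binds)
Taxable value = $668,146 − $106,000 − $66,000 = $496,146
Haverlea Township: $496,146 × 0.00279 = $1,384.24734
Linden CSD: $496,146 × 0.0086 = $4,266.8556
City of Fairoaks: $496,146 × 0.0125 = $6,201.825
Windmere County: $496,146 × 0.0039 = $1,934.9694
Total = $13,787.89734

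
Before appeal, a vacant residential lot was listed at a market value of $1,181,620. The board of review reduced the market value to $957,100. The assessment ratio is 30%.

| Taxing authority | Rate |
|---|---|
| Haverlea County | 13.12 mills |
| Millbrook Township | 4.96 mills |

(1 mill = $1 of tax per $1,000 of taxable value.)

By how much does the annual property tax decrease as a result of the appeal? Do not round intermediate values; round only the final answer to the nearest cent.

Old assessed value = $1,181,620 × 0.3 = $354,486
New assessed value = $957,100 × 0.3 = $287,130
Combined rate = 0.01312 + 0.00496 = 0.01808
Old tax = $354,486 × 0.01808 = $6,409.10688
New tax = $287,130 × 0.01808 = $5,191.3104
Reduction = $6,409.10688 − $5,191.3104 = $1,217.79648

$1,217.80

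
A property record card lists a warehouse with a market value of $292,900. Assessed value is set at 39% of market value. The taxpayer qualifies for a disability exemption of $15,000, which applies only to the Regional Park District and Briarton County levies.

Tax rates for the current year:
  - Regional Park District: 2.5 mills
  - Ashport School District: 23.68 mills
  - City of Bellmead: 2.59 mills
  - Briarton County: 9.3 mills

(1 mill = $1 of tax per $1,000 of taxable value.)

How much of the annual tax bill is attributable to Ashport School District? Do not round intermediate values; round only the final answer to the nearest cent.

$2,704.99

Assessed value = $292,900 × 0.39 = $114,231
Ashport School District taxable value = $114,231 (exemption does not apply)
Ashport School District levy = $114,231 × 0.02368 = $2,704.99008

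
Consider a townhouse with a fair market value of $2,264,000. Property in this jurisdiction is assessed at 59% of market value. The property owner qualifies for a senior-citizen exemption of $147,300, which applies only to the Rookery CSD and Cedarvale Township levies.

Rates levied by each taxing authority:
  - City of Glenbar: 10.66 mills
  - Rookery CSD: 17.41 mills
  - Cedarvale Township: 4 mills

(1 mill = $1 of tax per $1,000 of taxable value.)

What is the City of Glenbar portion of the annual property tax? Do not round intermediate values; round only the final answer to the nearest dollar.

Assessed value = $2,264,000 × 0.59 = $1,335,760
City of Glenbar taxable value = $1,335,760 (exemption does not apply)
City of Glenbar levy = $1,335,760 × 0.01066 = $14,239.2016

$14,239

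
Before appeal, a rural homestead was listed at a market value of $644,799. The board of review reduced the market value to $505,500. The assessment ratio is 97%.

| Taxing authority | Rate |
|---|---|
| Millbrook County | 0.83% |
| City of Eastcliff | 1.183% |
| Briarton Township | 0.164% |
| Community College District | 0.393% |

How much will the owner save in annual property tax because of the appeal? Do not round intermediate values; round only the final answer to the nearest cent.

Old assessed value = $644,799 × 0.97 = $625,455.03
New assessed value = $505,500 × 0.97 = $490,335
Combined rate = 0.0083 + 0.01183 + 0.00164 + 0.00393 = 0.0257
Old tax = $625,455.03 × 0.0257 = $16,074.194271
New tax = $490,335 × 0.0257 = $12,601.6095
Reduction = $16,074.194271 − $12,601.6095 = $3,472.584771

$3,472.58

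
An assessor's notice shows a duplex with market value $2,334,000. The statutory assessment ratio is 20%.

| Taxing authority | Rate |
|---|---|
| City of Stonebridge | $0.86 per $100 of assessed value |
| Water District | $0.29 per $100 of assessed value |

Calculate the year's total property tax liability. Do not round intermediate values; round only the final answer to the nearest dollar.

Assessed value = $2,334,000 × 0.2 = $466,800
City of Stonebridge: $466,800 × 0.0086 = $4,014.48
Water District: $466,800 × 0.0029 = $1,353.72
Total = $4,014.48 + $1,353.72 = $5,368.2

$5,368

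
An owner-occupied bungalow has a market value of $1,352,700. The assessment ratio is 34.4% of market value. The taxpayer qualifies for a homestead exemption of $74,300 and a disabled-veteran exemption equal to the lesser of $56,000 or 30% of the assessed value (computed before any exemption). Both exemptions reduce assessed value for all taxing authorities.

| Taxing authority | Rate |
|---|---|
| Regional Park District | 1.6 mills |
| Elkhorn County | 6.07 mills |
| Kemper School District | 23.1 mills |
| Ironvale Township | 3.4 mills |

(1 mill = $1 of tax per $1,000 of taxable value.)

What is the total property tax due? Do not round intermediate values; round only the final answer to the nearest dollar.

Assessed value = $1,352,700 × 0.344 = $465,328.8
Disabled-veteran exemption = min($56,000, 30% × $465,328.8) = min($56,000, $139,598.64) = $56,000 (dollar cap binds)
Taxable value = $465,328.8 − $74,300 − $56,000 = $335,028.8
Regional Park District: $335,028.8 × 0.0016 = $536.04608
Elkhorn County: $335,028.8 × 0.00607 = $2,033.624816
Kemper School District: $335,028.8 × 0.0231 = $7,739.16528
Ironvale Township: $335,028.8 × 0.0034 = $1,139.09792
Total = $11,447.934096

$11,448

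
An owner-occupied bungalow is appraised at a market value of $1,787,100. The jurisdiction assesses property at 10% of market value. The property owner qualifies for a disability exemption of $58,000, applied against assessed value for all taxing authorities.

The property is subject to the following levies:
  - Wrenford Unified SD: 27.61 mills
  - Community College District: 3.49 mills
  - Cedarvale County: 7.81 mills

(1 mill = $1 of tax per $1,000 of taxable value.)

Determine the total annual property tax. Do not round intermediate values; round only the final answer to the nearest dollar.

$4,697

Assessed value = $1,787,100 × 0.1 = $178,710
Taxable value = $178,710 − $58,000 = $120,710
Wrenford Unified SD: $120,710 × 0.02761 = $3,332.8031
Community College District: $120,710 × 0.00349 = $421.2779
Cedarvale County: $120,710 × 0.00781 = $942.7451
Total = $3,332.8031 + $421.2779 + $942.7451 = $4,696.8261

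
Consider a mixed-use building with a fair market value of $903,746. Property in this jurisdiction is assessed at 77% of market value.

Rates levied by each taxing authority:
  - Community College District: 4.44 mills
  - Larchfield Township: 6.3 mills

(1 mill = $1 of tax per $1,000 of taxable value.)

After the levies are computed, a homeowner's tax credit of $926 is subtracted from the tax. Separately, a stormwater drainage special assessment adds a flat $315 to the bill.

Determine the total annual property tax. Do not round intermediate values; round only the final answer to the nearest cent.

Assessed value = $903,746 × 0.77 = $695,884.42
Community College District: $695,884.42 × 0.00444 = $3,089.7268248
Larchfield Township: $695,884.42 × 0.0063 = $4,384.071846
Levies subtotal = $7,473.7986708
After credit = $7,473.7986708 − $926 = $6,547.7986708
Total = $6,547.7986708 + $315 = $6,862.7986708

$6,862.80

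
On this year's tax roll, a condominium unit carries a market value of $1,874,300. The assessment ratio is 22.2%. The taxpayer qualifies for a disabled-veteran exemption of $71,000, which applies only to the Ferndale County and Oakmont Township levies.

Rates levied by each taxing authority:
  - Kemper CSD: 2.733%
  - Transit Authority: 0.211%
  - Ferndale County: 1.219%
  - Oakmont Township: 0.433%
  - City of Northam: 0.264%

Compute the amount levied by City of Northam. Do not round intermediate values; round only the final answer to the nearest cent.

$1,098.49

Assessed value = $1,874,300 × 0.222 = $416,094.6
City of Northam taxable value = $416,094.6 (exemption does not apply)
City of Northam levy = $416,094.6 × 0.00264 = $1,098.489744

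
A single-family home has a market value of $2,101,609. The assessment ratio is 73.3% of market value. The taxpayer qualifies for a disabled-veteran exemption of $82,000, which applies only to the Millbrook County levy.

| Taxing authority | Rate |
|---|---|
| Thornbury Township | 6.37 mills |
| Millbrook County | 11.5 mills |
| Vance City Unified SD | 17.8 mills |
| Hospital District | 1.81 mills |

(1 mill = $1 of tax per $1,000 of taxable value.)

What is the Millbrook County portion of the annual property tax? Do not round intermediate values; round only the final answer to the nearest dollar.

$16,773

Assessed value = $2,101,609 × 0.733 = $1,540,479.397
Millbrook County taxable value = $1,540,479.397 − $82,000 = $1,458,479.397
Millbrook County levy = $1,458,479.397 × 0.0115 = $16,772.5130655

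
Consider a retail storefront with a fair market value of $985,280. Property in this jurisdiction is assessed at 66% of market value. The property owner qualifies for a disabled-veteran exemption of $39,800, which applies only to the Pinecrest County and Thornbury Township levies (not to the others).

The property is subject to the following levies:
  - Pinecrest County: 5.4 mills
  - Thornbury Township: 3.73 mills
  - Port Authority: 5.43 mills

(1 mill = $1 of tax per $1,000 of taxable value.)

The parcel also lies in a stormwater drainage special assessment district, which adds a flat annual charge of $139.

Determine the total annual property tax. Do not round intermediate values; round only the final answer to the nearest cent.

$9,243.77

Assessed value = $985,280 × 0.66 = $650,284.8
Pinecrest County: ($650,284.8 − $39,800) × 0.0054 = $610,484.8 × 0.0054 = $3,296.61792
Thornbury Township: ($650,284.8 − $39,800) × 0.00373 = $610,484.8 × 0.00373 = $2,277.108304
Port Authority: $650,284.8 × 0.00543 = $3,531.046464
Levies subtotal = $9,104.772688
Total = $9,104.772688 + $139 = $9,243.772688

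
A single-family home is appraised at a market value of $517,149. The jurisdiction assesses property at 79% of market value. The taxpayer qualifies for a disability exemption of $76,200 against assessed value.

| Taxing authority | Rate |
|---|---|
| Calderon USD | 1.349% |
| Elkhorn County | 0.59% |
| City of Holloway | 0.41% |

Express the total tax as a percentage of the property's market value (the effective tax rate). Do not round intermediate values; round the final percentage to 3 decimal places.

1.510%

Assessed value = $517,149 × 0.79 = $408,547.71
Taxable value = $408,547.71 − $76,200 = $332,347.71
Calderon USD: $332,347.71 × 0.01349 = $4,483.3706079
Elkhorn County: $332,347.71 × 0.0059 = $1,960.851489
City of Holloway: $332,347.71 × 0.0041 = $1,362.625611
Total tax = $7,806.8477079
Effective rate = $7,806.8477079 ÷ $517,149 = 1.510% of market value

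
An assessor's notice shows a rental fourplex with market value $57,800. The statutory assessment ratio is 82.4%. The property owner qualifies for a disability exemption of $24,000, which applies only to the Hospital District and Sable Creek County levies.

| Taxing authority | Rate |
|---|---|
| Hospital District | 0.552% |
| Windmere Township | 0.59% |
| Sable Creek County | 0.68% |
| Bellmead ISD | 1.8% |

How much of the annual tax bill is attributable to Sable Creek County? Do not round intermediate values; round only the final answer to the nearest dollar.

$161

Assessed value = $57,800 × 0.824 = $47,627.2
Sable Creek County taxable value = $47,627.2 − $24,000 = $23,627.2
Sable Creek County levy = $23,627.2 × 0.0068 = $160.66496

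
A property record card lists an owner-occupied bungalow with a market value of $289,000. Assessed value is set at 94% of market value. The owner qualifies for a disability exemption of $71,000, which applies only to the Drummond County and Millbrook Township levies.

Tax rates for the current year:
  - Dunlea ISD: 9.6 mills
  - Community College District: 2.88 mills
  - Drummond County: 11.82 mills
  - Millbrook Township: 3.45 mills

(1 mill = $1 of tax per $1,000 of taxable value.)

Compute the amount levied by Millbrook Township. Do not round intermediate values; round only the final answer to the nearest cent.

Assessed value = $289,000 × 0.94 = $271,660
Millbrook Township taxable value = $271,660 − $71,000 = $200,660
Millbrook Township levy = $200,660 × 0.00345 = $692.277

$692.28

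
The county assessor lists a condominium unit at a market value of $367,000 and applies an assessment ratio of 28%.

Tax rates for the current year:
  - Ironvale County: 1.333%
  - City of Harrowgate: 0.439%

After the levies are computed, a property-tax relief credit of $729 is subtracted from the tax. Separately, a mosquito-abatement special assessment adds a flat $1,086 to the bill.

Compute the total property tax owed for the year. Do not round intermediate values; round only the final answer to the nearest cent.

Assessed value = $367,000 × 0.28 = $102,760
Ironvale County: $102,760 × 0.01333 = $1,369.7908
City of Harrowgate: $102,760 × 0.00439 = $451.1164
Levies subtotal = $1,820.9072
After credit = $1,820.9072 − $729 = $1,091.9072
Total = $1,091.9072 + $1,086 = $2,177.9072

$2,177.91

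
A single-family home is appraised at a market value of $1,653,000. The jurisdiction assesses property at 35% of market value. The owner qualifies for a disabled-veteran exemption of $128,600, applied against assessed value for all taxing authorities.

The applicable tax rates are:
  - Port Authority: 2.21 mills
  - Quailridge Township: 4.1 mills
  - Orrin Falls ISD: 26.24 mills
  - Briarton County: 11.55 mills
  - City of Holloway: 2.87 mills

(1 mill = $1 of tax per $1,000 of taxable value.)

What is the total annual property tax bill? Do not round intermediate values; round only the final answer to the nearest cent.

Assessed value = $1,653,000 × 0.35 = $578,550
Taxable value = $578,550 − $128,600 = $449,950
Port Authority: $449,950 × 0.00221 = $994.3895
Quailridge Township: $449,950 × 0.0041 = $1,844.795
Orrin Falls ISD: $449,950 × 0.02624 = $11,806.688
Briarton County: $449,950 × 0.01155 = $5,196.9225
City of Holloway: $449,950 × 0.00287 = $1,291.3565
Total = $994.3895 + $1,844.795 + $11,806.688 + $5,196.9225 + $1,291.3565 = $21,134.1515

$21,134.15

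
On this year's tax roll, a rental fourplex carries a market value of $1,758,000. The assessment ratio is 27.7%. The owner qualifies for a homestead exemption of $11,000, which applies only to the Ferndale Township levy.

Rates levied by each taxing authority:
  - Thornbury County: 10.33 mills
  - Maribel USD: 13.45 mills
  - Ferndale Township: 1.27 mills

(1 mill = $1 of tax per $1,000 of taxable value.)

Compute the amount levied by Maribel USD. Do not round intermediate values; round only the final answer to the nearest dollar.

Assessed value = $1,758,000 × 0.277 = $486,966
Maribel USD taxable value = $486,966 (exemption does not apply)
Maribel USD levy = $486,966 × 0.01345 = $6,549.6927

$6,550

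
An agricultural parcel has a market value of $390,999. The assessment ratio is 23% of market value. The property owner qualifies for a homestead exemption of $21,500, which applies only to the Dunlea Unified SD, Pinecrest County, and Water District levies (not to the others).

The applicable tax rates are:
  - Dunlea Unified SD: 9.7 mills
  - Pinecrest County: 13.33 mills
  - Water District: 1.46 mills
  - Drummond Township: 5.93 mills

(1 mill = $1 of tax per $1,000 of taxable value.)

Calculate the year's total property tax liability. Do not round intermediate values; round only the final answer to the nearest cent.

$2,209.13

Assessed value = $390,999 × 0.23 = $89,929.77
Dunlea Unified SD: ($89,929.77 − $21,500) × 0.0097 = $68,429.77 × 0.0097 = $663.768769
Pinecrest County: ($89,929.77 − $21,500) × 0.01333 = $68,429.77 × 0.01333 = $912.1688341
Water District: ($89,929.77 − $21,500) × 0.00146 = $68,429.77 × 0.00146 = $99.9074642
Drummond Township: $89,929.77 × 0.00593 = $533.2835361
Total = $2,209.1286034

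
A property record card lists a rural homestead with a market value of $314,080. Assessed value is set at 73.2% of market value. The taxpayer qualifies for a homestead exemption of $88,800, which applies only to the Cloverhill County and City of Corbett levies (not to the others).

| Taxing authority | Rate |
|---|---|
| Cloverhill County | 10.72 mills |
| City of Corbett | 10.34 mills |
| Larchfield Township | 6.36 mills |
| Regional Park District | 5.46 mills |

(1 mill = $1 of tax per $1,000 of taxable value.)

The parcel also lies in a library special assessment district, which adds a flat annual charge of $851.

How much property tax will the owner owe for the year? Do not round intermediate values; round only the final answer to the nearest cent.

$6,540.20

Assessed value = $314,080 × 0.732 = $229,906.56
Cloverhill County: ($229,906.56 − $88,800) × 0.01072 = $141,106.56 × 0.01072 = $1,512.6623232
City of Corbett: ($229,906.56 − $88,800) × 0.01034 = $141,106.56 × 0.01034 = $1,459.0418304
Larchfield Township: $229,906.56 × 0.00636 = $1,462.2057216
Regional Park District: $229,906.56 × 0.00546 = $1,255.2898176
Levies subtotal = $5,689.1996928
Total = $5,689.1996928 + $851 = $6,540.1996928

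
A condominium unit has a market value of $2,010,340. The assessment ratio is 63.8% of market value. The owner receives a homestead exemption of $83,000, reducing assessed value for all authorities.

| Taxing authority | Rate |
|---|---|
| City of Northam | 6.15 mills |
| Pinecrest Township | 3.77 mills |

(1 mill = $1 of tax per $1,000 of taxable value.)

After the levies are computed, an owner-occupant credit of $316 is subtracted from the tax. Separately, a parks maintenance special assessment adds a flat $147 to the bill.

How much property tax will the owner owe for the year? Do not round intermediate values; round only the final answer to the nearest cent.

Assessed value = $2,010,340 × 0.638 = $1,282,596.92
Taxable value = $1,282,596.92 − $83,000 = $1,199,596.92
City of Northam: $1,199,596.92 × 0.00615 = $7,377.521058
Pinecrest Township: $1,199,596.92 × 0.00377 = $4,522.4803884
Levies subtotal = $11,900.0014464
After credit = $11,900.0014464 − $316 = $11,584.0014464
Total = $11,584.0014464 + $147 = $11,731.0014464

$11,731.00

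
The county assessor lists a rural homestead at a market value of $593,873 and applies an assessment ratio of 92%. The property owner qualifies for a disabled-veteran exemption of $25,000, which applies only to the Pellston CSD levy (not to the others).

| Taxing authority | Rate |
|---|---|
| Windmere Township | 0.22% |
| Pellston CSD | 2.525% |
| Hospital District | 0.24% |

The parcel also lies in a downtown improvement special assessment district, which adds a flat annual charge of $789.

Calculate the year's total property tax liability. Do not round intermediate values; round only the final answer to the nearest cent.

$16,466.69

Assessed value = $593,873 × 0.92 = $546,363.16
Windmere Township: $546,363.16 × 0.0022 = $1,201.998952
Pellston CSD: ($546,363.16 − $25,000) × 0.02525 = $521,363.16 × 0.02525 = $13,164.41979
Hospital District: $546,363.16 × 0.0024 = $1,311.271584
Levies subtotal = $15,677.690326
Total = $15,677.690326 + $789 = $16,466.690326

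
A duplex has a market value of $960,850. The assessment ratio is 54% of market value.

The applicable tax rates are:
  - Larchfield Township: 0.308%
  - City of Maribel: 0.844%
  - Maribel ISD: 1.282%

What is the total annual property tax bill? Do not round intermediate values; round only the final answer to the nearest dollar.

Assessed value = $960,850 × 0.54 = $518,859
Larchfield Township: $518,859 × 0.00308 = $1,598.08572
City of Maribel: $518,859 × 0.00844 = $4,379.16996
Maribel ISD: $518,859 × 0.01282 = $6,651.77238
Total = $1,598.08572 + $4,379.16996 + $6,651.77238 = $12,629.02806

$12,629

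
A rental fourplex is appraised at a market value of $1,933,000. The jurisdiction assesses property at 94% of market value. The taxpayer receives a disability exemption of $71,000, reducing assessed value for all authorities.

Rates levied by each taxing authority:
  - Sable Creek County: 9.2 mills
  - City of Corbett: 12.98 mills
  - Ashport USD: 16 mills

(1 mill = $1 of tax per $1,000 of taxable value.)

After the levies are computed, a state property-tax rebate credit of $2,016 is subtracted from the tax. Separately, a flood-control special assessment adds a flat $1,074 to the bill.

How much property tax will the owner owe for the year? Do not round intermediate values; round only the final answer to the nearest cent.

$65,721.04

Assessed value = $1,933,000 × 0.94 = $1,817,020
Taxable value = $1,817,020 − $71,000 = $1,746,020
Sable Creek County: $1,746,020 × 0.0092 = $16,063.384
City of Corbett: $1,746,020 × 0.01298 = $22,663.3396
Ashport USD: $1,746,020 × 0.016 = $27,936.32
Levies subtotal = $66,663.0436
After credit = $66,663.0436 − $2,016 = $64,647.0436
Total = $64,647.0436 + $1,074 = $65,721.0436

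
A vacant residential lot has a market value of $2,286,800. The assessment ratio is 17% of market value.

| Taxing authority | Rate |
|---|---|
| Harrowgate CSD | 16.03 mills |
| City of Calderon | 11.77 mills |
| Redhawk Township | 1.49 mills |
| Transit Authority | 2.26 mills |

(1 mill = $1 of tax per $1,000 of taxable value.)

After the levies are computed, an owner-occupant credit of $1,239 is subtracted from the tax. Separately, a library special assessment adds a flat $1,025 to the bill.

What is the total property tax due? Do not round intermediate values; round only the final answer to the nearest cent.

Assessed value = $2,286,800 × 0.17 = $388,756
Harrowgate CSD: $388,756 × 0.01603 = $6,231.75868
City of Calderon: $388,756 × 0.01177 = $4,575.65812
Redhawk Township: $388,756 × 0.00149 = $579.24644
Transit Authority: $388,756 × 0.00226 = $878.58856
Levies subtotal = $12,265.2518
After credit = $12,265.2518 − $1,239 = $11,026.2518
Total = $11,026.2518 + $1,025 = $12,051.2518

$12,051.25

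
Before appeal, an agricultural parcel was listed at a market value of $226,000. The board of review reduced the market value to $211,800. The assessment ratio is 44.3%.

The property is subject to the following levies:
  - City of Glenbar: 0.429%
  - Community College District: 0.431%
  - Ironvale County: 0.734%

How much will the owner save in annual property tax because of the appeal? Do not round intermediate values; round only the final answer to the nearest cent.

Old assessed value = $226,000 × 0.443 = $100,118
New assessed value = $211,800 × 0.443 = $93,827.4
Combined rate = 0.00429 + 0.00431 + 0.00734 = 0.01594
Old tax = $100,118 × 0.01594 = $1,595.88092
New tax = $93,827.4 × 0.01594 = $1,495.608756
Reduction = $1,595.88092 − $1,495.608756 = $100.272164

$100.27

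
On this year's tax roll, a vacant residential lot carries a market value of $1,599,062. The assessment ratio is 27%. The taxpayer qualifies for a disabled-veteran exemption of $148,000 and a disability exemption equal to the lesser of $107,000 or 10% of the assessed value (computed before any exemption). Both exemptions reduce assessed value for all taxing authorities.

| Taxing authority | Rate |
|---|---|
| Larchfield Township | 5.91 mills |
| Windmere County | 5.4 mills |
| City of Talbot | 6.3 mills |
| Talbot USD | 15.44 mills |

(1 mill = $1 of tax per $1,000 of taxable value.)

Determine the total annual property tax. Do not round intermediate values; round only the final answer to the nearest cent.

Assessed value = $1,599,062 × 0.27 = $431,746.74
Disability exemption = min($107,000, 10% × $431,746.74) = min($107,000, $43,174.674) = $43,174.674 (percentage binds)
Taxable value = $431,746.74 − $148,000 − $43,174.674 = $240,572.066
Larchfield Township: $240,572.066 × 0.00591 = $1,421.78091006
Windmere County: $240,572.066 × 0.0054 = $1,299.0891564
City of Talbot: $240,572.066 × 0.0063 = $1,515.6040158
Talbot USD: $240,572.066 × 0.01544 = $3,714.43269904
Total = $7,950.9067813

$7,950.91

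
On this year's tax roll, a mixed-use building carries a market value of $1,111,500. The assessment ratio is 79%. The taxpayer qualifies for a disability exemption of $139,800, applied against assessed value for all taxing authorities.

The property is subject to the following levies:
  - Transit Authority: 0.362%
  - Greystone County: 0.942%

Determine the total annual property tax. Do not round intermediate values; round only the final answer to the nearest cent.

Assessed value = $1,111,500 × 0.79 = $878,085
Taxable value = $878,085 − $139,800 = $738,285
Transit Authority: $738,285 × 0.00362 = $2,672.5917
Greystone County: $738,285 × 0.00942 = $6,954.6447
Total = $2,672.5917 + $6,954.6447 = $9,627.2364

$9,627.24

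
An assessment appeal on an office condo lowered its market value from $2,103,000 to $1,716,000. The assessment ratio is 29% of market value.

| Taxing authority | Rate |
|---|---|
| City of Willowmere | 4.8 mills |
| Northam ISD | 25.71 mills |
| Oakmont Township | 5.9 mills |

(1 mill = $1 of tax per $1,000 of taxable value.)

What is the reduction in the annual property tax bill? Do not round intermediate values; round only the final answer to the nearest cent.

Old assessed value = $2,103,000 × 0.29 = $609,870
New assessed value = $1,716,000 × 0.29 = $497,640
Combined rate = 0.0048 + 0.02571 + 0.0059 = 0.03641
Old tax = $609,870 × 0.03641 = $22,205.3667
New tax = $497,640 × 0.03641 = $18,119.0724
Reduction = $22,205.3667 − $18,119.0724 = $4,086.2943

$4,086.29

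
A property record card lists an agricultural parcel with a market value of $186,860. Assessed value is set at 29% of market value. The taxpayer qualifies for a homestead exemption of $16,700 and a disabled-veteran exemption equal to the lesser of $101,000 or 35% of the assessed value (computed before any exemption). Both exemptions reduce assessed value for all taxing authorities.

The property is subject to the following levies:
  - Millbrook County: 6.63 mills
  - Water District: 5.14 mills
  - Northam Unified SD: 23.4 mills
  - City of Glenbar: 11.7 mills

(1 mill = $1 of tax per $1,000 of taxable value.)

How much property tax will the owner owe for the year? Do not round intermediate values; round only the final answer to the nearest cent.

Assessed value = $186,860 × 0.29 = $54,189.4
Disabled-veteran exemption = min($101,000, 35% × $54,189.4) = min($101,000, $18,966.29) = $18,966.29 (percentage binds)
Taxable value = $54,189.4 − $16,700 − $18,966.29 = $18,523.11
Millbrook County: $18,523.11 × 0.00663 = $122.8082193
Water District: $18,523.11 × 0.00514 = $95.2087854
Northam Unified SD: $18,523.11 × 0.0234 = $433.440774
City of Glenbar: $18,523.11 × 0.0117 = $216.720387
Total = $868.1781657

$868.18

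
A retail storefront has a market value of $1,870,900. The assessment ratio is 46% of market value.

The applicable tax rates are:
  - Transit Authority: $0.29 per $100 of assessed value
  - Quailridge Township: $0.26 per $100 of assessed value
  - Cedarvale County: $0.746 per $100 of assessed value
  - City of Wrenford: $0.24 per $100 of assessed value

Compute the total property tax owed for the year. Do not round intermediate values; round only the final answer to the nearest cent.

Assessed value = $1,870,900 × 0.46 = $860,614
Transit Authority: $860,614 × 0.0029 = $2,495.7806
Quailridge Township: $860,614 × 0.0026 = $2,237.5964
Cedarvale County: $860,614 × 0.00746 = $6,420.18044
City of Wrenford: $860,614 × 0.0024 = $2,065.4736
Total = $2,495.7806 + $2,237.5964 + $6,420.18044 + $2,065.4736 = $13,219.03104

$13,219.03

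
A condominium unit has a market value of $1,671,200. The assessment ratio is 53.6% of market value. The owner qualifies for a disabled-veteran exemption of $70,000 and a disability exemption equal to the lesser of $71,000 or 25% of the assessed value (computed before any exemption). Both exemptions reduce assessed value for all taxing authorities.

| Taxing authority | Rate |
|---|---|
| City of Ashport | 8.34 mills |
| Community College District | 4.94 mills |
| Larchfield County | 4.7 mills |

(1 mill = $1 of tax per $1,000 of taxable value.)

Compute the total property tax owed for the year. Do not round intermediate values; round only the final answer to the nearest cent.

Assessed value = $1,671,200 × 0.536 = $895,763.2
Disability exemption = min($71,000, 25% × $895,763.2) = min($71,000, $223,940.8) = $71,000 (dollar cap binds)
Taxable value = $895,763.2 − $70,000 − $71,000 = $754,763.2
City of Ashport: $754,763.2 × 0.00834 = $6,294.725088
Community College District: $754,763.2 × 0.00494 = $3,728.530208
Larchfield County: $754,763.2 × 0.0047 = $3,547.38704
Total = $13,570.642336

$13,570.64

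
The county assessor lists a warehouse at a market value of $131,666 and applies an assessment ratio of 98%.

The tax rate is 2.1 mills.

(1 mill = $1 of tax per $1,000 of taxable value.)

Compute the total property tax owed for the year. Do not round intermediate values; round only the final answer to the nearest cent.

$270.97

Assessed value = $131,666 × 0.98 = $129,032.68
Tax = $129,032.68 × 0.0021 = $270.968628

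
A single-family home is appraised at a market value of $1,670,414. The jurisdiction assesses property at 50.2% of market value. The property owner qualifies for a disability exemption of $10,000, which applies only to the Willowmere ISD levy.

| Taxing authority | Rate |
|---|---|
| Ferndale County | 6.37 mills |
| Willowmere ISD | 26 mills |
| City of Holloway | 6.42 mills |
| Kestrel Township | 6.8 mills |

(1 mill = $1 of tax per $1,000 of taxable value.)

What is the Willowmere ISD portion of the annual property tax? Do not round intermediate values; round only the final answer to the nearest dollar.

$21,542

Assessed value = $1,670,414 × 0.502 = $838,547.828
Willowmere ISD taxable value = $838,547.828 − $10,000 = $828,547.828
Willowmere ISD levy = $828,547.828 × 0.026 = $21,542.243528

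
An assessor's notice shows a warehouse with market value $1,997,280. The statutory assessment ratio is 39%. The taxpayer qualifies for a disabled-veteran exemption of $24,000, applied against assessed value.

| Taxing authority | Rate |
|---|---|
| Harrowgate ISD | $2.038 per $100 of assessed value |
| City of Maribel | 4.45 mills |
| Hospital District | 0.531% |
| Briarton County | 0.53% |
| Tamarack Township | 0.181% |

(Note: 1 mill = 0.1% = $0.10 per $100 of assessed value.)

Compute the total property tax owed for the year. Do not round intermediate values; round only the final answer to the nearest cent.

Assessed value = $1,997,280 × 0.39 = $778,939.2
Taxable value = $778,939.2 − $24,000 = $754,939.2
Harrowgate ISD: $754,939.2 × 0.02038 = $15,385.660896
City of Maribel: $754,939.2 × 0.00445 = $3,359.47944
Hospital District: $754,939.2 × 0.00531 = $4,008.727152
Briarton County: $754,939.2 × 0.0053 = $4,001.17776
Tamarack Township: $754,939.2 × 0.00181 = $1,366.439952
Total = $28,121.4852

$28,121.49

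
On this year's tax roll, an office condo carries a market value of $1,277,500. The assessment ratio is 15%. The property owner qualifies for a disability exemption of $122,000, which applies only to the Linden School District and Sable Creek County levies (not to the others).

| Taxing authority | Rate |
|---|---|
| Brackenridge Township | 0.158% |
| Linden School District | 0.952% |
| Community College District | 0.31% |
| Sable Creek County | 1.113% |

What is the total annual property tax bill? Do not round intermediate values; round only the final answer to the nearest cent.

Assessed value = $1,277,500 × 0.15 = $191,625
Brackenridge Township: $191,625 × 0.00158 = $302.7675
Linden School District: ($191,625 − $122,000) × 0.00952 = $69,625 × 0.00952 = $662.83
Community College District: $191,625 × 0.0031 = $594.0375
Sable Creek County: ($191,625 − $122,000) × 0.01113 = $69,625 × 0.01113 = $774.92625
Total = $2,334.56125

$2,334.56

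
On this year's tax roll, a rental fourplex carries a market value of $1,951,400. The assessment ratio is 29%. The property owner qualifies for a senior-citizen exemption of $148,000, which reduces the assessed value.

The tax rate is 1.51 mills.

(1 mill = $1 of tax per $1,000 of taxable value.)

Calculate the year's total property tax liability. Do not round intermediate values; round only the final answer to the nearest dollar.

$631

Assessed value = $1,951,400 × 0.29 = $565,906
Taxable value = $565,906 − $148,000 = $417,906
Tax = $417,906 × 0.00151 = $631.03806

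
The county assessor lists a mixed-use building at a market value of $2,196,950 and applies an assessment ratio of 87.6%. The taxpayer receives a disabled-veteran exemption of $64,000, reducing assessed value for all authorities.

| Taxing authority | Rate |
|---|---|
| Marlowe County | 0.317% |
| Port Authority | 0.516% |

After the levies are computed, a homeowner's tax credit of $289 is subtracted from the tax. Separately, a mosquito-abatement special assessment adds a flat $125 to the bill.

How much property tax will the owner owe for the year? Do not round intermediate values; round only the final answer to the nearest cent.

Assessed value = $2,196,950 × 0.876 = $1,924,528.2
Taxable value = $1,924,528.2 − $64,000 = $1,860,528.2
Marlowe County: $1,860,528.2 × 0.00317 = $5,897.874394
Port Authority: $1,860,528.2 × 0.00516 = $9,600.325512
Levies subtotal = $15,498.199906
After credit = $15,498.199906 − $289 = $15,209.199906
Total = $15,209.199906 + $125 = $15,334.199906

$15,334.20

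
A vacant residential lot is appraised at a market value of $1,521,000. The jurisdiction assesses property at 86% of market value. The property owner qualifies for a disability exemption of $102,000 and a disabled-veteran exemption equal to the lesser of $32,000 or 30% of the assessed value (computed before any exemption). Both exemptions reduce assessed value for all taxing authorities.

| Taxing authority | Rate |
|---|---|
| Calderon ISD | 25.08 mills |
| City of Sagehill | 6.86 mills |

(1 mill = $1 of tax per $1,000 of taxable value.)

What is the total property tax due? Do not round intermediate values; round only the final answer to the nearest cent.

$37,499.48

Assessed value = $1,521,000 × 0.86 = $1,308,060
Disabled-veteran exemption = min($32,000, 30% × $1,308,060) = min($32,000, $392,418) = $32,000 (dollar cap binds)
Taxable value = $1,308,060 − $102,000 − $32,000 = $1,174,060
Calderon ISD: $1,174,060 × 0.02508 = $29,445.4248
City of Sagehill: $1,174,060 × 0.00686 = $8,054.0516
Total = $37,499.4764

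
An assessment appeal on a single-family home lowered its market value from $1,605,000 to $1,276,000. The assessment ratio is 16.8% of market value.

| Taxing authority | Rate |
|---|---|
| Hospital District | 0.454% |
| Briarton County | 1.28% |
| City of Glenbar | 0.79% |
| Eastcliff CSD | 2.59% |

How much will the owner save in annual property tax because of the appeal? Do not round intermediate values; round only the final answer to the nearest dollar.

$2,827

Old assessed value = $1,605,000 × 0.168 = $269,640
New assessed value = $1,276,000 × 0.168 = $214,368
Combined rate = 0.00454 + 0.0128 + 0.0079 + 0.0259 = 0.05114
Old tax = $269,640 × 0.05114 = $13,789.3896
New tax = $214,368 × 0.05114 = $10,962.77952
Reduction = $13,789.3896 − $10,962.77952 = $2,826.61008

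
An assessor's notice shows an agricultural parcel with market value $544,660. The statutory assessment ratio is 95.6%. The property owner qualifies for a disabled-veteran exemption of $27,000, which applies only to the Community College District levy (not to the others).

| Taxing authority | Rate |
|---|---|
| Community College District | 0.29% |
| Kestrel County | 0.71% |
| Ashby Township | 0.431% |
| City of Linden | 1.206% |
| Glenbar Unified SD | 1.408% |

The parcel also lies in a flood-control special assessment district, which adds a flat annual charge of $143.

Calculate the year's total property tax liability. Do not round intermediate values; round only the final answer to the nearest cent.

$21,126.81

Assessed value = $544,660 × 0.956 = $520,694.96
Community College District: ($520,694.96 − $27,000) × 0.0029 = $493,694.96 × 0.0029 = $1,431.715384
Kestrel County: $520,694.96 × 0.0071 = $3,696.934216
Ashby Township: $520,694.96 × 0.00431 = $2,244.1952776
City of Linden: $520,694.96 × 0.01206 = $6,279.5812176
Glenbar Unified SD: $520,694.96 × 0.01408 = $7,331.3850368
Levies subtotal = $20,983.811132
Total = $20,983.811132 + $143 = $21,126.811132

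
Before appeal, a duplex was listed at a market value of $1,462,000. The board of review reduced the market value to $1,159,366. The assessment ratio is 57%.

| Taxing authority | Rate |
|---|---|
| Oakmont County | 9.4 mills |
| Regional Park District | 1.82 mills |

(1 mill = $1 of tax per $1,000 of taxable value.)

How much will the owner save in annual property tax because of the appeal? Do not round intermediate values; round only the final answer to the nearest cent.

Old assessed value = $1,462,000 × 0.57 = $833,340
New assessed value = $1,159,366 × 0.57 = $660,838.62
Combined rate = 0.0094 + 0.00182 = 0.01122
Old tax = $833,340 × 0.01122 = $9,350.0748
New tax = $660,838.62 × 0.01122 = $7,414.6093164
Reduction = $9,350.0748 − $7,414.6093164 = $1,935.4654836

$1,935.47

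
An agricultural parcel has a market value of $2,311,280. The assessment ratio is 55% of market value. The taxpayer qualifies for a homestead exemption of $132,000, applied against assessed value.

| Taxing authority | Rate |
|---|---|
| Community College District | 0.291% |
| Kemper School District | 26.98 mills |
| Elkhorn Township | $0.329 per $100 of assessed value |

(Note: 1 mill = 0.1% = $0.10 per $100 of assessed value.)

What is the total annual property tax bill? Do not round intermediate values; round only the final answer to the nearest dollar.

Assessed value = $2,311,280 × 0.55 = $1,271,204
Taxable value = $1,271,204 − $132,000 = $1,139,204
Community College District: $1,139,204 × 0.00291 = $3,315.08364
Kemper School District: $1,139,204 × 0.02698 = $30,735.72392
Elkhorn Township: $1,139,204 × 0.00329 = $3,747.98116
Total = $37,798.78872

$37,799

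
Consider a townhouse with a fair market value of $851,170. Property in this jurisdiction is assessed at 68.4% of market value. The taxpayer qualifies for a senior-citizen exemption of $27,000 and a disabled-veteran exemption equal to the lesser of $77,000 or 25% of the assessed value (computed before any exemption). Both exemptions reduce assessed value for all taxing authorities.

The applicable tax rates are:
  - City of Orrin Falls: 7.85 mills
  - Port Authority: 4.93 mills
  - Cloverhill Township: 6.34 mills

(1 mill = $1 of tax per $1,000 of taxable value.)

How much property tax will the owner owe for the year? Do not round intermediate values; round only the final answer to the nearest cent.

Assessed value = $851,170 × 0.684 = $582,200.28
Disabled-veteran exemption = min($77,000, 25% × $582,200.28) = min($77,000, $145,550.07) = $77,000 (dollar cap binds)
Taxable value = $582,200.28 − $27,000 − $77,000 = $478,200.28
City of Orrin Falls: $478,200.28 × 0.00785 = $3,753.872198
Port Authority: $478,200.28 × 0.00493 = $2,357.5273804
Cloverhill Township: $478,200.28 × 0.00634 = $3,031.7897752
Total = $9,143.1893536

$9,143.19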